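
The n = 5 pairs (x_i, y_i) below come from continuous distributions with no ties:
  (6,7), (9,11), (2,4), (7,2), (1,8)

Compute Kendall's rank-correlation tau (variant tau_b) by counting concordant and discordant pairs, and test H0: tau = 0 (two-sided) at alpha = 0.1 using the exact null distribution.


Step 1: Enumerate the 10 unordered pairs (i,j) with i<j and classify each by sign(x_j-x_i) * sign(y_j-y_i).
  (1,2):dx=+3,dy=+4->C; (1,3):dx=-4,dy=-3->C; (1,4):dx=+1,dy=-5->D; (1,5):dx=-5,dy=+1->D
  (2,3):dx=-7,dy=-7->C; (2,4):dx=-2,dy=-9->C; (2,5):dx=-8,dy=-3->C; (3,4):dx=+5,dy=-2->D
  (3,5):dx=-1,dy=+4->D; (4,5):dx=-6,dy=+6->D
Step 2: C = 5, D = 5, total pairs = 10.
Step 3: tau = (C - D)/(n(n-1)/2) = (5 - 5)/10 = 0.000000.
Step 4: Exact two-sided p-value (enumerate n! = 120 permutations of y under H0): p = 1.000000.
Step 5: alpha = 0.1. fail to reject H0.

tau_b = 0.0000 (C=5, D=5), p = 1.000000, fail to reject H0.


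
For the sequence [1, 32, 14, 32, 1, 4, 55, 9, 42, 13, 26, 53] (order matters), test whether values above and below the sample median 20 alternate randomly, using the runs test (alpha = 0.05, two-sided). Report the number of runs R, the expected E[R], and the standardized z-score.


Step 1: Compute median = 20; label A = above, B = below.
Labels in order: BABABBABABAA  (n_A = 6, n_B = 6)
Step 2: Count runs R = 10.
Step 3: Under H0 (random ordering), E[R] = 2*n_A*n_B/(n_A+n_B) + 1 = 2*6*6/12 + 1 = 7.0000.
        Var[R] = 2*n_A*n_B*(2*n_A*n_B - n_A - n_B) / ((n_A+n_B)^2 * (n_A+n_B-1)) = 4320/1584 = 2.7273.
        SD[R] = 1.6514.
Step 4: Continuity-corrected z = (R - 0.5 - E[R]) / SD[R] = (10 - 0.5 - 7.0000) / 1.6514 = 1.5138.
Step 5: Two-sided p-value via normal approximation = 2*(1 - Phi(|z|)) = 0.130070.
Step 6: alpha = 0.05. fail to reject H0.

R = 10, z = 1.5138, p = 0.130070, fail to reject H0.


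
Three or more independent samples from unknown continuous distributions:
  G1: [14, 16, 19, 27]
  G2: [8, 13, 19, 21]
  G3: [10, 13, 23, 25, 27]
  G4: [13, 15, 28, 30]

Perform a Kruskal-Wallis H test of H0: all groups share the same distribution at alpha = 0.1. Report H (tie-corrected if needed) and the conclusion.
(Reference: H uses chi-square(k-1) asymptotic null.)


Step 1: Combine all N = 17 observations and assign midranks.
sorted (value, group, rank): (8,G2,1), (10,G3,2), (13,G2,4), (13,G3,4), (13,G4,4), (14,G1,6), (15,G4,7), (16,G1,8), (19,G1,9.5), (19,G2,9.5), (21,G2,11), (23,G3,12), (25,G3,13), (27,G1,14.5), (27,G3,14.5), (28,G4,16), (30,G4,17)
Step 2: Sum ranks within each group.
R_1 = 38 (n_1 = 4)
R_2 = 25.5 (n_2 = 4)
R_3 = 45.5 (n_3 = 5)
R_4 = 44 (n_4 = 4)
Step 3: H = 12/(N(N+1)) * sum(R_i^2/n_i) - 3(N+1)
     = 12/(17*18) * (38^2/4 + 25.5^2/4 + 45.5^2/5 + 44^2/4) - 3*18
     = 0.039216 * 1421.61 - 54
     = 1.749510.
Step 4: Ties present; correction factor C = 1 - 36/(17^3 - 17) = 0.992647. Corrected H = 1.749510 / 0.992647 = 1.762469.
Step 5: Under H0, H ~ chi^2(3); p-value = 0.623136.
Step 6: alpha = 0.1. fail to reject H0.

H = 1.7625, df = 3, p = 0.623136, fail to reject H0.


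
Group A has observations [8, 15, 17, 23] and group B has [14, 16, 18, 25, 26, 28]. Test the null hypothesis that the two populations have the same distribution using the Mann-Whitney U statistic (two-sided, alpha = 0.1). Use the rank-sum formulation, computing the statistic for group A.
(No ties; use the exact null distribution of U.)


Step 1: Combine and sort all 10 observations; assign midranks.
sorted (value, group): (8,X), (14,Y), (15,X), (16,Y), (17,X), (18,Y), (23,X), (25,Y), (26,Y), (28,Y)
ranks: 8->1, 14->2, 15->3, 16->4, 17->5, 18->6, 23->7, 25->8, 26->9, 28->10
Step 2: Rank sum for X: R1 = 1 + 3 + 5 + 7 = 16.
Step 3: U_X = R1 - n1(n1+1)/2 = 16 - 4*5/2 = 16 - 10 = 6.
       U_Y = n1*n2 - U_X = 24 - 6 = 18.
Step 4: No ties, so the exact null distribution of U (based on enumerating the C(10,4) = 210 equally likely rank assignments) gives the two-sided p-value.
Step 5: p-value = 0.257143; compare to alpha = 0.1. fail to reject H0.

U_X = 6, p = 0.257143, fail to reject H0 at alpha = 0.1.


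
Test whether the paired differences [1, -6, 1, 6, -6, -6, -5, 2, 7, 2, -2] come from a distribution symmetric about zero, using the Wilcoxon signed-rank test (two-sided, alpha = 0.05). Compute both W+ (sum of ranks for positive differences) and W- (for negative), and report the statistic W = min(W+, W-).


Step 1: Drop any zero differences (none here) and take |d_i|.
|d| = [1, 6, 1, 6, 6, 6, 5, 2, 7, 2, 2]
Step 2: Midrank |d_i| (ties get averaged ranks).
ranks: |1|->1.5, |6|->8.5, |1|->1.5, |6|->8.5, |6|->8.5, |6|->8.5, |5|->6, |2|->4, |7|->11, |2|->4, |2|->4
Step 3: Attach original signs; sum ranks with positive sign and with negative sign.
W+ = 1.5 + 1.5 + 8.5 + 4 + 11 + 4 = 30.5
W- = 8.5 + 8.5 + 8.5 + 6 + 4 = 35.5
(Check: W+ + W- = 66 should equal n(n+1)/2 = 66.)
Step 4: Test statistic W = min(W+, W-) = 30.5.
Step 5: Ties in |d|, so use the tie-corrected normal approximation.
        E[W] = n(n+1)/4 = 11*12/4 = 33.
        Tie groups: |d|=1 (t=2), |d|=2 (t=3), |d|=6 (t=4); sum(t^3 - t) = 90.
        Var[W] = n(n+1)(2n+1)/24 - sum(t^3-t)/48 = 3036/24 - 90/48 = 124.625.
        z = (W - E[W]) / sqrt(Var[W]) = (30.5 - 33) / 11.1636 = -0.2239.
        Two-sided p = 2*Phi(z) = 0.822802.
Step 6: alpha = 0.05. fail to reject H0.

W+ = 30.5, W- = 35.5, W = min = 30.5, p = 0.822802, fail to reject H0.


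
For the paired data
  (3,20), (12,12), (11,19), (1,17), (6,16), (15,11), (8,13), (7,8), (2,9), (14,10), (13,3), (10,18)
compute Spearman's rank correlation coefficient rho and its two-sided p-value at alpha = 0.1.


Step 1: Rank x and y separately (midranks; no ties here).
rank(x): 3->3, 12->9, 11->8, 1->1, 6->4, 15->12, 8->6, 7->5, 2->2, 14->11, 13->10, 10->7
rank(y): 20->12, 12->6, 19->11, 17->9, 16->8, 11->5, 13->7, 8->2, 9->3, 10->4, 3->1, 18->10
Step 2: d_i = R_x(i) - R_y(i); compute d_i^2.
  (3-12)^2=81, (9-6)^2=9, (8-11)^2=9, (1-9)^2=64, (4-8)^2=16, (12-5)^2=49, (6-7)^2=1, (5-2)^2=9, (2-3)^2=1, (11-4)^2=49, (10-1)^2=81, (7-10)^2=9
sum(d^2) = 378.
Step 3: rho = 1 - 6*378 / (12*(12^2 - 1)) = 1 - 2268/1716 = -0.321678.
Step 4: Under H0, t = rho * sqrt((n-2)/(1-rho^2)) = -1.0743 ~ t(10).
Step 5: Two-sided p-value from the t-distribution with 10 df = 0.307910.
Step 6: alpha = 0.1. fail to reject H0.

rho = -0.3217, p = 0.307910, fail to reject H0 at alpha = 0.1.


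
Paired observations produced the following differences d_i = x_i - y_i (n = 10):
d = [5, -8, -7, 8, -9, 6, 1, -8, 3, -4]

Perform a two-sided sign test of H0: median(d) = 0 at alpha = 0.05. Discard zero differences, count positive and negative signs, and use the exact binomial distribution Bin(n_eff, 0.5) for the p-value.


Step 1: Discard zero differences. Original n = 10; n_eff = number of nonzero differences = 10.
Nonzero differences (with sign): +5, -8, -7, +8, -9, +6, +1, -8, +3, -4
Step 2: Count signs: positive = 5, negative = 5.
Step 3: Under H0: P(positive) = 0.5, so the number of positives S ~ Bin(10, 0.5).
Step 4: Two-sided exact p-value = sum of Bin(10,0.5) probabilities at or below the observed probability = 1.000000.
Step 5: alpha = 0.05. fail to reject H0.

n_eff = 10, pos = 5, neg = 5, p = 1.000000, fail to reject H0.


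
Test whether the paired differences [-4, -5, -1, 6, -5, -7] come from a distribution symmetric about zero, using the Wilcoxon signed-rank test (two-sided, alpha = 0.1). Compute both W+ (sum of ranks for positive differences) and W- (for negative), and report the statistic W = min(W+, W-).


Step 1: Drop any zero differences (none here) and take |d_i|.
|d| = [4, 5, 1, 6, 5, 7]
Step 2: Midrank |d_i| (ties get averaged ranks).
ranks: |4|->2, |5|->3.5, |1|->1, |6|->5, |5|->3.5, |7|->6
Step 3: Attach original signs; sum ranks with positive sign and with negative sign.
W+ = 5 = 5
W- = 2 + 3.5 + 1 + 3.5 + 6 = 16
(Check: W+ + W- = 21 should equal n(n+1)/2 = 21.)
Step 4: Test statistic W = min(W+, W-) = 5.
Step 5: Ties in |d|, so use the tie-corrected normal approximation.
        E[W] = n(n+1)/4 = 6*7/4 = 10.5.
        Tie groups: |d|=5 (t=2); sum(t^3 - t) = 6.
        Var[W] = n(n+1)(2n+1)/24 - sum(t^3-t)/48 = 546/24 - 6/48 = 22.625.
        z = (W - E[W]) / sqrt(Var[W]) = (5 - 10.5) / 4.7566 = -1.1563.
        Two-sided p = 2*Phi(z) = 0.247561.
Step 6: alpha = 0.1. fail to reject H0.

W+ = 5, W- = 16, W = min = 5, p = 0.247561, fail to reject H0.


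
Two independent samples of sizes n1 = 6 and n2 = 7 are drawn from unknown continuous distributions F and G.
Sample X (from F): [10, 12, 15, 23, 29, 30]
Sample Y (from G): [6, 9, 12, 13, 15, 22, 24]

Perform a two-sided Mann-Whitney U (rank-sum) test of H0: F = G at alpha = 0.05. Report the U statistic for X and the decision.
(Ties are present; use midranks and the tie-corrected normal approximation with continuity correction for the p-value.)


Step 1: Combine and sort all 13 observations; assign midranks.
sorted (value, group): (6,Y), (9,Y), (10,X), (12,X), (12,Y), (13,Y), (15,X), (15,Y), (22,Y), (23,X), (24,Y), (29,X), (30,X)
ranks: 6->1, 9->2, 10->3, 12->4.5, 12->4.5, 13->6, 15->7.5, 15->7.5, 22->9, 23->10, 24->11, 29->12, 30->13
Step 2: Rank sum for X: R1 = 3 + 4.5 + 7.5 + 10 + 12 + 13 = 50.
Step 3: U_X = R1 - n1(n1+1)/2 = 50 - 6*7/2 = 50 - 21 = 29.
       U_Y = n1*n2 - U_X = 42 - 29 = 13.
Step 4: Ties are present, so use the tie-corrected normal approximation (with continuity correction) for the p-value.
Step 5: p-value = 0.282651; compare to alpha = 0.05. fail to reject H0.

U_X = 29, p = 0.282651, fail to reject H0 at alpha = 0.05.


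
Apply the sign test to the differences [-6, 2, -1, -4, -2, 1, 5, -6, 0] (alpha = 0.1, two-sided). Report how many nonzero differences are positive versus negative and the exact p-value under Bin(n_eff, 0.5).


Step 1: Discard zero differences. Original n = 9; n_eff = number of nonzero differences = 8.
Nonzero differences (with sign): -6, +2, -1, -4, -2, +1, +5, -6
Step 2: Count signs: positive = 3, negative = 5.
Step 3: Under H0: P(positive) = 0.5, so the number of positives S ~ Bin(8, 0.5).
Step 4: Two-sided exact p-value = sum of Bin(8,0.5) probabilities at or below the observed probability = 0.726562.
Step 5: alpha = 0.1. fail to reject H0.

n_eff = 8, pos = 3, neg = 5, p = 0.726562, fail to reject H0.


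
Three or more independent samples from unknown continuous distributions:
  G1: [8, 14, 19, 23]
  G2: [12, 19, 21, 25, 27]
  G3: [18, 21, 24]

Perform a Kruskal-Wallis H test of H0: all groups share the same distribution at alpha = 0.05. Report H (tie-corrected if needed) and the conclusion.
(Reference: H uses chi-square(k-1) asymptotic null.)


Step 1: Combine all N = 12 observations and assign midranks.
sorted (value, group, rank): (8,G1,1), (12,G2,2), (14,G1,3), (18,G3,4), (19,G1,5.5), (19,G2,5.5), (21,G2,7.5), (21,G3,7.5), (23,G1,9), (24,G3,10), (25,G2,11), (27,G2,12)
Step 2: Sum ranks within each group.
R_1 = 18.5 (n_1 = 4)
R_2 = 38 (n_2 = 5)
R_3 = 21.5 (n_3 = 3)
Step 3: H = 12/(N(N+1)) * sum(R_i^2/n_i) - 3(N+1)
     = 12/(12*13) * (18.5^2/4 + 38^2/5 + 21.5^2/3) - 3*13
     = 0.076923 * 528.446 - 39
     = 1.649679.
Step 4: Ties present; correction factor C = 1 - 12/(12^3 - 12) = 0.993007. Corrected H = 1.649679 / 0.993007 = 1.661297.
Step 5: Under H0, H ~ chi^2(2); p-value = 0.435767.
Step 6: alpha = 0.05. fail to reject H0.

H = 1.6613, df = 2, p = 0.435767, fail to reject H0.


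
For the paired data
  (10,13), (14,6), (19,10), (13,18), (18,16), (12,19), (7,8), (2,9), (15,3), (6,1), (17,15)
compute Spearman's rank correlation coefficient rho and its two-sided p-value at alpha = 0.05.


Step 1: Rank x and y separately (midranks; no ties here).
rank(x): 10->4, 14->7, 19->11, 13->6, 18->10, 12->5, 7->3, 2->1, 15->8, 6->2, 17->9
rank(y): 13->7, 6->3, 10->6, 18->10, 16->9, 19->11, 8->4, 9->5, 3->2, 1->1, 15->8
Step 2: d_i = R_x(i) - R_y(i); compute d_i^2.
  (4-7)^2=9, (7-3)^2=16, (11-6)^2=25, (6-10)^2=16, (10-9)^2=1, (5-11)^2=36, (3-4)^2=1, (1-5)^2=16, (8-2)^2=36, (2-1)^2=1, (9-8)^2=1
sum(d^2) = 158.
Step 3: rho = 1 - 6*158 / (11*(11^2 - 1)) = 1 - 948/1320 = 0.281818.
Step 4: Under H0, t = rho * sqrt((n-2)/(1-rho^2)) = 0.8812 ~ t(9).
Step 5: Two-sided p-value from the t-distribution with 9 df = 0.401145.
Step 6: alpha = 0.05. fail to reject H0.

rho = 0.2818, p = 0.401145, fail to reject H0 at alpha = 0.05.


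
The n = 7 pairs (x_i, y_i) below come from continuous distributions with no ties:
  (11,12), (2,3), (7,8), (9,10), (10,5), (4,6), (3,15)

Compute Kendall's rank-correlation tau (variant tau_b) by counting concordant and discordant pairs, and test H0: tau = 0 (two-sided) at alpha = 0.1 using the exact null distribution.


Step 1: Enumerate the 21 unordered pairs (i,j) with i<j and classify each by sign(x_j-x_i) * sign(y_j-y_i).
  (1,2):dx=-9,dy=-9->C; (1,3):dx=-4,dy=-4->C; (1,4):dx=-2,dy=-2->C; (1,5):dx=-1,dy=-7->C
  (1,6):dx=-7,dy=-6->C; (1,7):dx=-8,dy=+3->D; (2,3):dx=+5,dy=+5->C; (2,4):dx=+7,dy=+7->C
  (2,5):dx=+8,dy=+2->C; (2,6):dx=+2,dy=+3->C; (2,7):dx=+1,dy=+12->C; (3,4):dx=+2,dy=+2->C
  (3,5):dx=+3,dy=-3->D; (3,6):dx=-3,dy=-2->C; (3,7):dx=-4,dy=+7->D; (4,5):dx=+1,dy=-5->D
  (4,6):dx=-5,dy=-4->C; (4,7):dx=-6,dy=+5->D; (5,6):dx=-6,dy=+1->D; (5,7):dx=-7,dy=+10->D
  (6,7):dx=-1,dy=+9->D
Step 2: C = 13, D = 8, total pairs = 21.
Step 3: tau = (C - D)/(n(n-1)/2) = (13 - 8)/21 = 0.238095.
Step 4: Exact two-sided p-value (enumerate n! = 5040 permutations of y under H0): p = 0.561905.
Step 5: alpha = 0.1. fail to reject H0.

tau_b = 0.2381 (C=13, D=8), p = 0.561905, fail to reject H0.


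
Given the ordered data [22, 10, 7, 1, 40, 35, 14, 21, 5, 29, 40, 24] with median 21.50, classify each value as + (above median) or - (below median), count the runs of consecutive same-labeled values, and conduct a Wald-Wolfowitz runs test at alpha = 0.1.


Step 1: Compute median = 21.50; label A = above, B = below.
Labels in order: ABBBAABBBAAA  (n_A = 6, n_B = 6)
Step 2: Count runs R = 5.
Step 3: Under H0 (random ordering), E[R] = 2*n_A*n_B/(n_A+n_B) + 1 = 2*6*6/12 + 1 = 7.0000.
        Var[R] = 2*n_A*n_B*(2*n_A*n_B - n_A - n_B) / ((n_A+n_B)^2 * (n_A+n_B-1)) = 4320/1584 = 2.7273.
        SD[R] = 1.6514.
Step 4: Continuity-corrected z = (R + 0.5 - E[R]) / SD[R] = (5 + 0.5 - 7.0000) / 1.6514 = -0.9083.
Step 5: Two-sided p-value via normal approximation = 2*(1 - Phi(|z|)) = 0.363722.
Step 6: alpha = 0.1. fail to reject H0.

R = 5, z = -0.9083, p = 0.363722, fail to reject H0.


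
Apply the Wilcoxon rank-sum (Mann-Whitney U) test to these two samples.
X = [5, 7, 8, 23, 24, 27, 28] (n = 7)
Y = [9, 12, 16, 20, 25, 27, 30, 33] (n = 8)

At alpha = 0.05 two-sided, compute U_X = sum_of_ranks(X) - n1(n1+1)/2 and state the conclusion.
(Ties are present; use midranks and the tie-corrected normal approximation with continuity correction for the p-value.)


Step 1: Combine and sort all 15 observations; assign midranks.
sorted (value, group): (5,X), (7,X), (8,X), (9,Y), (12,Y), (16,Y), (20,Y), (23,X), (24,X), (25,Y), (27,X), (27,Y), (28,X), (30,Y), (33,Y)
ranks: 5->1, 7->2, 8->3, 9->4, 12->5, 16->6, 20->7, 23->8, 24->9, 25->10, 27->11.5, 27->11.5, 28->13, 30->14, 33->15
Step 2: Rank sum for X: R1 = 1 + 2 + 3 + 8 + 9 + 11.5 + 13 = 47.5.
Step 3: U_X = R1 - n1(n1+1)/2 = 47.5 - 7*8/2 = 47.5 - 28 = 19.5.
       U_Y = n1*n2 - U_X = 56 - 19.5 = 36.5.
Step 4: Ties are present, so use the tie-corrected normal approximation (with continuity correction) for the p-value.
Step 5: p-value = 0.354109; compare to alpha = 0.05. fail to reject H0.

U_X = 19.5, p = 0.354109, fail to reject H0 at alpha = 0.05.


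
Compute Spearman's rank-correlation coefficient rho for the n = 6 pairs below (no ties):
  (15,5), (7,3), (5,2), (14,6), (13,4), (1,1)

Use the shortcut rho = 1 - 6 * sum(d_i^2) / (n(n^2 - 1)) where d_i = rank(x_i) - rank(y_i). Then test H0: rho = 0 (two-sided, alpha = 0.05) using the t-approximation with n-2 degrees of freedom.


Step 1: Rank x and y separately (midranks; no ties here).
rank(x): 15->6, 7->3, 5->2, 14->5, 13->4, 1->1
rank(y): 5->5, 3->3, 2->2, 6->6, 4->4, 1->1
Step 2: d_i = R_x(i) - R_y(i); compute d_i^2.
  (6-5)^2=1, (3-3)^2=0, (2-2)^2=0, (5-6)^2=1, (4-4)^2=0, (1-1)^2=0
sum(d^2) = 2.
Step 3: rho = 1 - 6*2 / (6*(6^2 - 1)) = 1 - 12/210 = 0.942857.
Step 4: Under H0, t = rho * sqrt((n-2)/(1-rho^2)) = 5.6595 ~ t(4).
Step 5: Two-sided p-value from the t-distribution with 4 df = 0.004805.
Step 6: alpha = 0.05. reject H0.

rho = 0.9429, p = 0.004805, reject H0 at alpha = 0.05.


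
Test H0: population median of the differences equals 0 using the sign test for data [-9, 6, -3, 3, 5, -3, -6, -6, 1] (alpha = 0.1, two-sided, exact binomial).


Step 1: Discard zero differences. Original n = 9; n_eff = number of nonzero differences = 9.
Nonzero differences (with sign): -9, +6, -3, +3, +5, -3, -6, -6, +1
Step 2: Count signs: positive = 4, negative = 5.
Step 3: Under H0: P(positive) = 0.5, so the number of positives S ~ Bin(9, 0.5).
Step 4: Two-sided exact p-value = sum of Bin(9,0.5) probabilities at or below the observed probability = 1.000000.
Step 5: alpha = 0.1. fail to reject H0.

n_eff = 9, pos = 4, neg = 5, p = 1.000000, fail to reject H0.


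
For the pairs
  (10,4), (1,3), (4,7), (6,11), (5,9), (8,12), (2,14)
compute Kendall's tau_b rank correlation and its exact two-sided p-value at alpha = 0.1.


Step 1: Enumerate the 21 unordered pairs (i,j) with i<j and classify each by sign(x_j-x_i) * sign(y_j-y_i).
  (1,2):dx=-9,dy=-1->C; (1,3):dx=-6,dy=+3->D; (1,4):dx=-4,dy=+7->D; (1,5):dx=-5,dy=+5->D
  (1,6):dx=-2,dy=+8->D; (1,7):dx=-8,dy=+10->D; (2,3):dx=+3,dy=+4->C; (2,4):dx=+5,dy=+8->C
  (2,5):dx=+4,dy=+6->C; (2,6):dx=+7,dy=+9->C; (2,7):dx=+1,dy=+11->C; (3,4):dx=+2,dy=+4->C
  (3,5):dx=+1,dy=+2->C; (3,6):dx=+4,dy=+5->C; (3,7):dx=-2,dy=+7->D; (4,5):dx=-1,dy=-2->C
  (4,6):dx=+2,dy=+1->C; (4,7):dx=-4,dy=+3->D; (5,6):dx=+3,dy=+3->C; (5,7):dx=-3,dy=+5->D
  (6,7):dx=-6,dy=+2->D
Step 2: C = 12, D = 9, total pairs = 21.
Step 3: tau = (C - D)/(n(n-1)/2) = (12 - 9)/21 = 0.142857.
Step 4: Exact two-sided p-value (enumerate n! = 5040 permutations of y under H0): p = 0.772619.
Step 5: alpha = 0.1. fail to reject H0.

tau_b = 0.1429 (C=12, D=9), p = 0.772619, fail to reject H0.


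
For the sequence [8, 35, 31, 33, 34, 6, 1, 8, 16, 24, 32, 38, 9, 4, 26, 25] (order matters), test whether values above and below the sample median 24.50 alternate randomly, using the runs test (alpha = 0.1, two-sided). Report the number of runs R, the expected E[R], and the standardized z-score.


Step 1: Compute median = 24.50; label A = above, B = below.
Labels in order: BAAAABBBBBAABBAA  (n_A = 8, n_B = 8)
Step 2: Count runs R = 6.
Step 3: Under H0 (random ordering), E[R] = 2*n_A*n_B/(n_A+n_B) + 1 = 2*8*8/16 + 1 = 9.0000.
        Var[R] = 2*n_A*n_B*(2*n_A*n_B - n_A - n_B) / ((n_A+n_B)^2 * (n_A+n_B-1)) = 14336/3840 = 3.7333.
        SD[R] = 1.9322.
Step 4: Continuity-corrected z = (R + 0.5 - E[R]) / SD[R] = (6 + 0.5 - 9.0000) / 1.9322 = -1.2939.
Step 5: Two-sided p-value via normal approximation = 2*(1 - Phi(|z|)) = 0.195709.
Step 6: alpha = 0.1. fail to reject H0.

R = 6, z = -1.2939, p = 0.195709, fail to reject H0.


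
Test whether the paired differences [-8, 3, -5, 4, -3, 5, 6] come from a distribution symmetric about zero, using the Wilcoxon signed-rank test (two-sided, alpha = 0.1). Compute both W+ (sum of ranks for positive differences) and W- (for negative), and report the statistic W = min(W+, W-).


Step 1: Drop any zero differences (none here) and take |d_i|.
|d| = [8, 3, 5, 4, 3, 5, 6]
Step 2: Midrank |d_i| (ties get averaged ranks).
ranks: |8|->7, |3|->1.5, |5|->4.5, |4|->3, |3|->1.5, |5|->4.5, |6|->6
Step 3: Attach original signs; sum ranks with positive sign and with negative sign.
W+ = 1.5 + 3 + 4.5 + 6 = 15
W- = 7 + 4.5 + 1.5 = 13
(Check: W+ + W- = 28 should equal n(n+1)/2 = 28.)
Step 4: Test statistic W = min(W+, W-) = 13.
Step 5: Ties in |d|, so use the tie-corrected normal approximation.
        E[W] = n(n+1)/4 = 7*8/4 = 14.
        Tie groups: |d|=3 (t=2), |d|=5 (t=2); sum(t^3 - t) = 12.
        Var[W] = n(n+1)(2n+1)/24 - sum(t^3-t)/48 = 840/24 - 12/48 = 34.75.
        z = (W - E[W]) / sqrt(Var[W]) = (13 - 14) / 5.8949 = -0.1696.
        Two-sided p = 2*Phi(z) = 0.865295.
Step 6: alpha = 0.1. fail to reject H0.

W+ = 15, W- = 13, W = min = 13, p = 0.865295, fail to reject H0.


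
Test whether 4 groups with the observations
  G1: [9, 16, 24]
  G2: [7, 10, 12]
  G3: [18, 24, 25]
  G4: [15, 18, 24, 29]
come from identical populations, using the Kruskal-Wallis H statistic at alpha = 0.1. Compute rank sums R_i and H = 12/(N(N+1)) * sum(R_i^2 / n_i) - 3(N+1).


Step 1: Combine all N = 13 observations and assign midranks.
sorted (value, group, rank): (7,G2,1), (9,G1,2), (10,G2,3), (12,G2,4), (15,G4,5), (16,G1,6), (18,G3,7.5), (18,G4,7.5), (24,G1,10), (24,G3,10), (24,G4,10), (25,G3,12), (29,G4,13)
Step 2: Sum ranks within each group.
R_1 = 18 (n_1 = 3)
R_2 = 8 (n_2 = 3)
R_3 = 29.5 (n_3 = 3)
R_4 = 35.5 (n_4 = 4)
Step 3: H = 12/(N(N+1)) * sum(R_i^2/n_i) - 3(N+1)
     = 12/(13*14) * (18^2/3 + 8^2/3 + 29.5^2/3 + 35.5^2/4) - 3*14
     = 0.065934 * 734.479 - 42
     = 6.427198.
Step 4: Ties present; correction factor C = 1 - 30/(13^3 - 13) = 0.986264. Corrected H = 6.427198 / 0.986264 = 6.516713.
Step 5: Under H0, H ~ chi^2(3); p-value = 0.089006.
Step 6: alpha = 0.1. reject H0.

H = 6.5167, df = 3, p = 0.089006, reject H0.


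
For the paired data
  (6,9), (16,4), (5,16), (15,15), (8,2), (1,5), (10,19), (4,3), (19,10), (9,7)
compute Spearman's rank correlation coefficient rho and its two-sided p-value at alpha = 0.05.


Step 1: Rank x and y separately (midranks; no ties here).
rank(x): 6->4, 16->9, 5->3, 15->8, 8->5, 1->1, 10->7, 4->2, 19->10, 9->6
rank(y): 9->6, 4->3, 16->9, 15->8, 2->1, 5->4, 19->10, 3->2, 10->7, 7->5
Step 2: d_i = R_x(i) - R_y(i); compute d_i^2.
  (4-6)^2=4, (9-3)^2=36, (3-9)^2=36, (8-8)^2=0, (5-1)^2=16, (1-4)^2=9, (7-10)^2=9, (2-2)^2=0, (10-7)^2=9, (6-5)^2=1
sum(d^2) = 120.
Step 3: rho = 1 - 6*120 / (10*(10^2 - 1)) = 1 - 720/990 = 0.272727.
Step 4: Under H0, t = rho * sqrt((n-2)/(1-rho^2)) = 0.8018 ~ t(8).
Step 5: Two-sided p-value from the t-distribution with 8 df = 0.445838.
Step 6: alpha = 0.05. fail to reject H0.

rho = 0.2727, p = 0.445838, fail to reject H0 at alpha = 0.05.


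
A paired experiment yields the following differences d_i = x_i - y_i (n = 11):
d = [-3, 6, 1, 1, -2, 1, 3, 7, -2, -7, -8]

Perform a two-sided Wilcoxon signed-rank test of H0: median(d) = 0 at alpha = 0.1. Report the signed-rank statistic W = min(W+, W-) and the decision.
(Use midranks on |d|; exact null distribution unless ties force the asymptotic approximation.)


Step 1: Drop any zero differences (none here) and take |d_i|.
|d| = [3, 6, 1, 1, 2, 1, 3, 7, 2, 7, 8]
Step 2: Midrank |d_i| (ties get averaged ranks).
ranks: |3|->6.5, |6|->8, |1|->2, |1|->2, |2|->4.5, |1|->2, |3|->6.5, |7|->9.5, |2|->4.5, |7|->9.5, |8|->11
Step 3: Attach original signs; sum ranks with positive sign and with negative sign.
W+ = 8 + 2 + 2 + 2 + 6.5 + 9.5 = 30
W- = 6.5 + 4.5 + 4.5 + 9.5 + 11 = 36
(Check: W+ + W- = 66 should equal n(n+1)/2 = 66.)
Step 4: Test statistic W = min(W+, W-) = 30.
Step 5: Ties in |d|, so use the tie-corrected normal approximation.
        E[W] = n(n+1)/4 = 11*12/4 = 33.
        Tie groups: |d|=1 (t=3), |d|=2 (t=2), |d|=3 (t=2), |d|=7 (t=2); sum(t^3 - t) = 42.
        Var[W] = n(n+1)(2n+1)/24 - sum(t^3-t)/48 = 3036/24 - 42/48 = 125.625.
        z = (W - E[W]) / sqrt(Var[W]) = (30 - 33) / 11.2083 = -0.2677.
        Two-sided p = 2*Phi(z) = 0.788961.
Step 6: alpha = 0.1. fail to reject H0.

W+ = 30, W- = 36, W = min = 30, p = 0.788961, fail to reject H0.


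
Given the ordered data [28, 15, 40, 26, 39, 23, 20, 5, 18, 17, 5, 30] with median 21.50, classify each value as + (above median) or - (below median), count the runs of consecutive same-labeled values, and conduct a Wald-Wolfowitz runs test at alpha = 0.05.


Step 1: Compute median = 21.50; label A = above, B = below.
Labels in order: ABAAAABBBBBA  (n_A = 6, n_B = 6)
Step 2: Count runs R = 5.
Step 3: Under H0 (random ordering), E[R] = 2*n_A*n_B/(n_A+n_B) + 1 = 2*6*6/12 + 1 = 7.0000.
        Var[R] = 2*n_A*n_B*(2*n_A*n_B - n_A - n_B) / ((n_A+n_B)^2 * (n_A+n_B-1)) = 4320/1584 = 2.7273.
        SD[R] = 1.6514.
Step 4: Continuity-corrected z = (R + 0.5 - E[R]) / SD[R] = (5 + 0.5 - 7.0000) / 1.6514 = -0.9083.
Step 5: Two-sided p-value via normal approximation = 2*(1 - Phi(|z|)) = 0.363722.
Step 6: alpha = 0.05. fail to reject H0.

R = 5, z = -0.9083, p = 0.363722, fail to reject H0.


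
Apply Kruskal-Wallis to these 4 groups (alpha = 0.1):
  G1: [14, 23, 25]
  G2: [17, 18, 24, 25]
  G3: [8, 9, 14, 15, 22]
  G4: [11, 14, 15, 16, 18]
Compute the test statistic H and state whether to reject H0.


Step 1: Combine all N = 17 observations and assign midranks.
sorted (value, group, rank): (8,G3,1), (9,G3,2), (11,G4,3), (14,G1,5), (14,G3,5), (14,G4,5), (15,G3,7.5), (15,G4,7.5), (16,G4,9), (17,G2,10), (18,G2,11.5), (18,G4,11.5), (22,G3,13), (23,G1,14), (24,G2,15), (25,G1,16.5), (25,G2,16.5)
Step 2: Sum ranks within each group.
R_1 = 35.5 (n_1 = 3)
R_2 = 53 (n_2 = 4)
R_3 = 28.5 (n_3 = 5)
R_4 = 36 (n_4 = 5)
Step 3: H = 12/(N(N+1)) * sum(R_i^2/n_i) - 3(N+1)
     = 12/(17*18) * (35.5^2/3 + 53^2/4 + 28.5^2/5 + 36^2/5) - 3*18
     = 0.039216 * 1543.98 - 54
     = 6.548366.
Step 4: Ties present; correction factor C = 1 - 42/(17^3 - 17) = 0.991422. Corrected H = 6.548366 / 0.991422 = 6.605027.
Step 5: Under H0, H ~ chi^2(3); p-value = 0.085611.
Step 6: alpha = 0.1. reject H0.

H = 6.6050, df = 3, p = 0.085611, reject H0.


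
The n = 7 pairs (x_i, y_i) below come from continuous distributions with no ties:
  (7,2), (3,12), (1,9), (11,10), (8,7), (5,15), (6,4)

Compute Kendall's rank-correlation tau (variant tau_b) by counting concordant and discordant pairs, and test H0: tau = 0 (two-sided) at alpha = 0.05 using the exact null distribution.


Step 1: Enumerate the 21 unordered pairs (i,j) with i<j and classify each by sign(x_j-x_i) * sign(y_j-y_i).
  (1,2):dx=-4,dy=+10->D; (1,3):dx=-6,dy=+7->D; (1,4):dx=+4,dy=+8->C; (1,5):dx=+1,dy=+5->C
  (1,6):dx=-2,dy=+13->D; (1,7):dx=-1,dy=+2->D; (2,3):dx=-2,dy=-3->C; (2,4):dx=+8,dy=-2->D
  (2,5):dx=+5,dy=-5->D; (2,6):dx=+2,dy=+3->C; (2,7):dx=+3,dy=-8->D; (3,4):dx=+10,dy=+1->C
  (3,5):dx=+7,dy=-2->D; (3,6):dx=+4,dy=+6->C; (3,7):dx=+5,dy=-5->D; (4,5):dx=-3,dy=-3->C
  (4,6):dx=-6,dy=+5->D; (4,7):dx=-5,dy=-6->C; (5,6):dx=-3,dy=+8->D; (5,7):dx=-2,dy=-3->C
  (6,7):dx=+1,dy=-11->D
Step 2: C = 9, D = 12, total pairs = 21.
Step 3: tau = (C - D)/(n(n-1)/2) = (9 - 12)/21 = -0.142857.
Step 4: Exact two-sided p-value (enumerate n! = 5040 permutations of y under H0): p = 0.772619.
Step 5: alpha = 0.05. fail to reject H0.

tau_b = -0.1429 (C=9, D=12), p = 0.772619, fail to reject H0.


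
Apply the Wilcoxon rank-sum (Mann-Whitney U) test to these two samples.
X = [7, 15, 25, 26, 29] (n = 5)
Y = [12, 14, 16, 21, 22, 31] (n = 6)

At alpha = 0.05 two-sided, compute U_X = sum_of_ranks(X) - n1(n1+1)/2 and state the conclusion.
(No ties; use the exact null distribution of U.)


Step 1: Combine and sort all 11 observations; assign midranks.
sorted (value, group): (7,X), (12,Y), (14,Y), (15,X), (16,Y), (21,Y), (22,Y), (25,X), (26,X), (29,X), (31,Y)
ranks: 7->1, 12->2, 14->3, 15->4, 16->5, 21->6, 22->7, 25->8, 26->9, 29->10, 31->11
Step 2: Rank sum for X: R1 = 1 + 4 + 8 + 9 + 10 = 32.
Step 3: U_X = R1 - n1(n1+1)/2 = 32 - 5*6/2 = 32 - 15 = 17.
       U_Y = n1*n2 - U_X = 30 - 17 = 13.
Step 4: No ties, so the exact null distribution of U (based on enumerating the C(11,5) = 462 equally likely rank assignments) gives the two-sided p-value.
Step 5: p-value = 0.792208; compare to alpha = 0.05. fail to reject H0.

U_X = 17, p = 0.792208, fail to reject H0 at alpha = 0.05.


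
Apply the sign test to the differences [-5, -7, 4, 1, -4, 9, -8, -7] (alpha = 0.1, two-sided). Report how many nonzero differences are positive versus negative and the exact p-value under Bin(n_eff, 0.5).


Step 1: Discard zero differences. Original n = 8; n_eff = number of nonzero differences = 8.
Nonzero differences (with sign): -5, -7, +4, +1, -4, +9, -8, -7
Step 2: Count signs: positive = 3, negative = 5.
Step 3: Under H0: P(positive) = 0.5, so the number of positives S ~ Bin(8, 0.5).
Step 4: Two-sided exact p-value = sum of Bin(8,0.5) probabilities at or below the observed probability = 0.726562.
Step 5: alpha = 0.1. fail to reject H0.

n_eff = 8, pos = 3, neg = 5, p = 0.726562, fail to reject H0.


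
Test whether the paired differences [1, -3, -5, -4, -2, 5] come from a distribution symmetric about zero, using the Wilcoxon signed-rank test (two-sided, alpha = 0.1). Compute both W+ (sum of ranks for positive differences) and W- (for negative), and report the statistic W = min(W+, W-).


Step 1: Drop any zero differences (none here) and take |d_i|.
|d| = [1, 3, 5, 4, 2, 5]
Step 2: Midrank |d_i| (ties get averaged ranks).
ranks: |1|->1, |3|->3, |5|->5.5, |4|->4, |2|->2, |5|->5.5
Step 3: Attach original signs; sum ranks with positive sign and with negative sign.
W+ = 1 + 5.5 = 6.5
W- = 3 + 5.5 + 4 + 2 = 14.5
(Check: W+ + W- = 21 should equal n(n+1)/2 = 21.)
Step 4: Test statistic W = min(W+, W-) = 6.5.
Step 5: Ties in |d|, so use the tie-corrected normal approximation.
        E[W] = n(n+1)/4 = 6*7/4 = 10.5.
        Tie groups: |d|=5 (t=2); sum(t^3 - t) = 6.
        Var[W] = n(n+1)(2n+1)/24 - sum(t^3-t)/48 = 546/24 - 6/48 = 22.625.
        z = (W - E[W]) / sqrt(Var[W]) = (6.5 - 10.5) / 4.7566 = -0.8409.
        Two-sided p = 2*Phi(z) = 0.400381.
Step 6: alpha = 0.1. fail to reject H0.

W+ = 6.5, W- = 14.5, W = min = 6.5, p = 0.400381, fail to reject H0.


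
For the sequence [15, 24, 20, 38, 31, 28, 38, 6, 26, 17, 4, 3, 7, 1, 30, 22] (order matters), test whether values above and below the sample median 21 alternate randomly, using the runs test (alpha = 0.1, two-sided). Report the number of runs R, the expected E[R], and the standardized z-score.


Step 1: Compute median = 21; label A = above, B = below.
Labels in order: BABAAAABABBBBBAA  (n_A = 8, n_B = 8)
Step 2: Count runs R = 8.
Step 3: Under H0 (random ordering), E[R] = 2*n_A*n_B/(n_A+n_B) + 1 = 2*8*8/16 + 1 = 9.0000.
        Var[R] = 2*n_A*n_B*(2*n_A*n_B - n_A - n_B) / ((n_A+n_B)^2 * (n_A+n_B-1)) = 14336/3840 = 3.7333.
        SD[R] = 1.9322.
Step 4: Continuity-corrected z = (R + 0.5 - E[R]) / SD[R] = (8 + 0.5 - 9.0000) / 1.9322 = -0.2588.
Step 5: Two-sided p-value via normal approximation = 2*(1 - Phi(|z|)) = 0.795809.
Step 6: alpha = 0.1. fail to reject H0.

R = 8, z = -0.2588, p = 0.795809, fail to reject H0.


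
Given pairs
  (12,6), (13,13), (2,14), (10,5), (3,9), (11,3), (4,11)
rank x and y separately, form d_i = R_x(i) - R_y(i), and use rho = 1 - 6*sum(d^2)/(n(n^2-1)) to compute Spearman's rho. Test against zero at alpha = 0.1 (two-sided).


Step 1: Rank x and y separately (midranks; no ties here).
rank(x): 12->6, 13->7, 2->1, 10->4, 3->2, 11->5, 4->3
rank(y): 6->3, 13->6, 14->7, 5->2, 9->4, 3->1, 11->5
Step 2: d_i = R_x(i) - R_y(i); compute d_i^2.
  (6-3)^2=9, (7-6)^2=1, (1-7)^2=36, (4-2)^2=4, (2-4)^2=4, (5-1)^2=16, (3-5)^2=4
sum(d^2) = 74.
Step 3: rho = 1 - 6*74 / (7*(7^2 - 1)) = 1 - 444/336 = -0.321429.
Step 4: Under H0, t = rho * sqrt((n-2)/(1-rho^2)) = -0.7590 ~ t(5).
Step 5: Two-sided p-value from the t-distribution with 5 df = 0.482072.
Step 6: alpha = 0.1. fail to reject H0.

rho = -0.3214, p = 0.482072, fail to reject H0 at alpha = 0.1.


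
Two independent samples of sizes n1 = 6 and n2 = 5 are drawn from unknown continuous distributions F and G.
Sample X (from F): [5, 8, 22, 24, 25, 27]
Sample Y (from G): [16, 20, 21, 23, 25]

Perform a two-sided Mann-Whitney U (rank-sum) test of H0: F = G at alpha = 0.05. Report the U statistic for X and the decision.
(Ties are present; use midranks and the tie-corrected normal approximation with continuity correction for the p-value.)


Step 1: Combine and sort all 11 observations; assign midranks.
sorted (value, group): (5,X), (8,X), (16,Y), (20,Y), (21,Y), (22,X), (23,Y), (24,X), (25,X), (25,Y), (27,X)
ranks: 5->1, 8->2, 16->3, 20->4, 21->5, 22->6, 23->7, 24->8, 25->9.5, 25->9.5, 27->11
Step 2: Rank sum for X: R1 = 1 + 2 + 6 + 8 + 9.5 + 11 = 37.5.
Step 3: U_X = R1 - n1(n1+1)/2 = 37.5 - 6*7/2 = 37.5 - 21 = 16.5.
       U_Y = n1*n2 - U_X = 30 - 16.5 = 13.5.
Step 4: Ties are present, so use the tie-corrected normal approximation (with continuity correction) for the p-value.
Step 5: p-value = 0.854805; compare to alpha = 0.05. fail to reject H0.

U_X = 16.5, p = 0.854805, fail to reject H0 at alpha = 0.05.


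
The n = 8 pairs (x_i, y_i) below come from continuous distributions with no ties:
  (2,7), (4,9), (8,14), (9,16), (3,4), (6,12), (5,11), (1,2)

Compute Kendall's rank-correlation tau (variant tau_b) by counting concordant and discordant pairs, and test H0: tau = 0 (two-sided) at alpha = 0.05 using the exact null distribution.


Step 1: Enumerate the 28 unordered pairs (i,j) with i<j and classify each by sign(x_j-x_i) * sign(y_j-y_i).
  (1,2):dx=+2,dy=+2->C; (1,3):dx=+6,dy=+7->C; (1,4):dx=+7,dy=+9->C; (1,5):dx=+1,dy=-3->D
  (1,6):dx=+4,dy=+5->C; (1,7):dx=+3,dy=+4->C; (1,8):dx=-1,dy=-5->C; (2,3):dx=+4,dy=+5->C
  (2,4):dx=+5,dy=+7->C; (2,5):dx=-1,dy=-5->C; (2,6):dx=+2,dy=+3->C; (2,7):dx=+1,dy=+2->C
  (2,8):dx=-3,dy=-7->C; (3,4):dx=+1,dy=+2->C; (3,5):dx=-5,dy=-10->C; (3,6):dx=-2,dy=-2->C
  (3,7):dx=-3,dy=-3->C; (3,8):dx=-7,dy=-12->C; (4,5):dx=-6,dy=-12->C; (4,6):dx=-3,dy=-4->C
  (4,7):dx=-4,dy=-5->C; (4,8):dx=-8,dy=-14->C; (5,6):dx=+3,dy=+8->C; (5,7):dx=+2,dy=+7->C
  (5,8):dx=-2,dy=-2->C; (6,7):dx=-1,dy=-1->C; (6,8):dx=-5,dy=-10->C; (7,8):dx=-4,dy=-9->C
Step 2: C = 27, D = 1, total pairs = 28.
Step 3: tau = (C - D)/(n(n-1)/2) = (27 - 1)/28 = 0.928571.
Step 4: Exact two-sided p-value (enumerate n! = 40320 permutations of y under H0): p = 0.000397.
Step 5: alpha = 0.05. reject H0.

tau_b = 0.9286 (C=27, D=1), p = 0.000397, reject H0.


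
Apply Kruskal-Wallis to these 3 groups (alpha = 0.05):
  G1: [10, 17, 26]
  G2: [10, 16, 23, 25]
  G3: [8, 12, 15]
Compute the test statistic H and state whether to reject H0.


Step 1: Combine all N = 10 observations and assign midranks.
sorted (value, group, rank): (8,G3,1), (10,G1,2.5), (10,G2,2.5), (12,G3,4), (15,G3,5), (16,G2,6), (17,G1,7), (23,G2,8), (25,G2,9), (26,G1,10)
Step 2: Sum ranks within each group.
R_1 = 19.5 (n_1 = 3)
R_2 = 25.5 (n_2 = 4)
R_3 = 10 (n_3 = 3)
Step 3: H = 12/(N(N+1)) * sum(R_i^2/n_i) - 3(N+1)
     = 12/(10*11) * (19.5^2/3 + 25.5^2/4 + 10^2/3) - 3*11
     = 0.109091 * 322.646 - 33
     = 2.197727.
Step 4: Ties present; correction factor C = 1 - 6/(10^3 - 10) = 0.993939. Corrected H = 2.197727 / 0.993939 = 2.211128.
Step 5: Under H0, H ~ chi^2(2); p-value = 0.331024.
Step 6: alpha = 0.05. fail to reject H0.

H = 2.2111, df = 2, p = 0.331024, fail to reject H0.


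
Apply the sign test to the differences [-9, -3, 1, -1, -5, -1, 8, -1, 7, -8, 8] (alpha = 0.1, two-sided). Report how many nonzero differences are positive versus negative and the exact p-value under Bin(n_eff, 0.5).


Step 1: Discard zero differences. Original n = 11; n_eff = number of nonzero differences = 11.
Nonzero differences (with sign): -9, -3, +1, -1, -5, -1, +8, -1, +7, -8, +8
Step 2: Count signs: positive = 4, negative = 7.
Step 3: Under H0: P(positive) = 0.5, so the number of positives S ~ Bin(11, 0.5).
Step 4: Two-sided exact p-value = sum of Bin(11,0.5) probabilities at or below the observed probability = 0.548828.
Step 5: alpha = 0.1. fail to reject H0.

n_eff = 11, pos = 4, neg = 7, p = 0.548828, fail to reject H0.


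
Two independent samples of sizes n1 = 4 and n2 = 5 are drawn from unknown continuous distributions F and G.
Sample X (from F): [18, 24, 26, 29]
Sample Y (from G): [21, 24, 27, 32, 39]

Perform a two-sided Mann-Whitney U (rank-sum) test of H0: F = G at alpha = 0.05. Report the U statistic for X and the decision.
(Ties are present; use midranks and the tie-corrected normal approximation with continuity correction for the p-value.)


Step 1: Combine and sort all 9 observations; assign midranks.
sorted (value, group): (18,X), (21,Y), (24,X), (24,Y), (26,X), (27,Y), (29,X), (32,Y), (39,Y)
ranks: 18->1, 21->2, 24->3.5, 24->3.5, 26->5, 27->6, 29->7, 32->8, 39->9
Step 2: Rank sum for X: R1 = 1 + 3.5 + 5 + 7 = 16.5.
Step 3: U_X = R1 - n1(n1+1)/2 = 16.5 - 4*5/2 = 16.5 - 10 = 6.5.
       U_Y = n1*n2 - U_X = 20 - 6.5 = 13.5.
Step 4: Ties are present, so use the tie-corrected normal approximation (with continuity correction) for the p-value.
Step 5: p-value = 0.460558; compare to alpha = 0.05. fail to reject H0.

U_X = 6.5, p = 0.460558, fail to reject H0 at alpha = 0.05.


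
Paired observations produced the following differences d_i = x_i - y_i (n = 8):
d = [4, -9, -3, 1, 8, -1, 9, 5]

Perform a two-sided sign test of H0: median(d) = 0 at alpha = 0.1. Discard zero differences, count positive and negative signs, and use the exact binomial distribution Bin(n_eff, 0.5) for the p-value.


Step 1: Discard zero differences. Original n = 8; n_eff = number of nonzero differences = 8.
Nonzero differences (with sign): +4, -9, -3, +1, +8, -1, +9, +5
Step 2: Count signs: positive = 5, negative = 3.
Step 3: Under H0: P(positive) = 0.5, so the number of positives S ~ Bin(8, 0.5).
Step 4: Two-sided exact p-value = sum of Bin(8,0.5) probabilities at or below the observed probability = 0.726562.
Step 5: alpha = 0.1. fail to reject H0.

n_eff = 8, pos = 5, neg = 3, p = 0.726562, fail to reject H0.


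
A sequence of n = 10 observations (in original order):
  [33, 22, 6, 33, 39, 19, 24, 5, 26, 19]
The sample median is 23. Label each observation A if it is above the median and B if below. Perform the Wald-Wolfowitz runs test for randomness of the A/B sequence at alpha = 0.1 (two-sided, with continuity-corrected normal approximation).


Step 1: Compute median = 23; label A = above, B = below.
Labels in order: ABBAABABAB  (n_A = 5, n_B = 5)
Step 2: Count runs R = 8.
Step 3: Under H0 (random ordering), E[R] = 2*n_A*n_B/(n_A+n_B) + 1 = 2*5*5/10 + 1 = 6.0000.
        Var[R] = 2*n_A*n_B*(2*n_A*n_B - n_A - n_B) / ((n_A+n_B)^2 * (n_A+n_B-1)) = 2000/900 = 2.2222.
        SD[R] = 1.4907.
Step 4: Continuity-corrected z = (R - 0.5 - E[R]) / SD[R] = (8 - 0.5 - 6.0000) / 1.4907 = 1.0062.
Step 5: Two-sided p-value via normal approximation = 2*(1 - Phi(|z|)) = 0.314305.
Step 6: alpha = 0.1. fail to reject H0.

R = 8, z = 1.0062, p = 0.314305, fail to reject H0.


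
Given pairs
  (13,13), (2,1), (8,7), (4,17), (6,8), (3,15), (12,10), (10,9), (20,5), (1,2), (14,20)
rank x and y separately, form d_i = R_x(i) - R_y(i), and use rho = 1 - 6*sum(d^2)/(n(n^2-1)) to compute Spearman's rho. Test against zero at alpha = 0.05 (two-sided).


Step 1: Rank x and y separately (midranks; no ties here).
rank(x): 13->9, 2->2, 8->6, 4->4, 6->5, 3->3, 12->8, 10->7, 20->11, 1->1, 14->10
rank(y): 13->8, 1->1, 7->4, 17->10, 8->5, 15->9, 10->7, 9->6, 5->3, 2->2, 20->11
Step 2: d_i = R_x(i) - R_y(i); compute d_i^2.
  (9-8)^2=1, (2-1)^2=1, (6-4)^2=4, (4-10)^2=36, (5-5)^2=0, (3-9)^2=36, (8-7)^2=1, (7-6)^2=1, (11-3)^2=64, (1-2)^2=1, (10-11)^2=1
sum(d^2) = 146.
Step 3: rho = 1 - 6*146 / (11*(11^2 - 1)) = 1 - 876/1320 = 0.336364.
Step 4: Under H0, t = rho * sqrt((n-2)/(1-rho^2)) = 1.0715 ~ t(9).
Step 5: Two-sided p-value from the t-distribution with 9 df = 0.311824.
Step 6: alpha = 0.05. fail to reject H0.

rho = 0.3364, p = 0.311824, fail to reject H0 at alpha = 0.05.


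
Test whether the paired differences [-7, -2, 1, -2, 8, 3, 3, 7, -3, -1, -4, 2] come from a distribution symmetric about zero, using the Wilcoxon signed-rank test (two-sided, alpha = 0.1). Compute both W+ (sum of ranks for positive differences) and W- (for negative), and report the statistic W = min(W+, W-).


Step 1: Drop any zero differences (none here) and take |d_i|.
|d| = [7, 2, 1, 2, 8, 3, 3, 7, 3, 1, 4, 2]
Step 2: Midrank |d_i| (ties get averaged ranks).
ranks: |7|->10.5, |2|->4, |1|->1.5, |2|->4, |8|->12, |3|->7, |3|->7, |7|->10.5, |3|->7, |1|->1.5, |4|->9, |2|->4
Step 3: Attach original signs; sum ranks with positive sign and with negative sign.
W+ = 1.5 + 12 + 7 + 7 + 10.5 + 4 = 42
W- = 10.5 + 4 + 4 + 7 + 1.5 + 9 = 36
(Check: W+ + W- = 78 should equal n(n+1)/2 = 78.)
Step 4: Test statistic W = min(W+, W-) = 36.
Step 5: Ties in |d|, so use the tie-corrected normal approximation.
        E[W] = n(n+1)/4 = 12*13/4 = 39.
        Tie groups: |d|=1 (t=2), |d|=2 (t=3), |d|=3 (t=3), |d|=7 (t=2); sum(t^3 - t) = 60.
        Var[W] = n(n+1)(2n+1)/24 - sum(t^3-t)/48 = 3900/24 - 60/48 = 161.25.
        z = (W - E[W]) / sqrt(Var[W]) = (36 - 39) / 12.6984 = -0.2362.
        Two-sided p = 2*Phi(z) = 0.813239.
Step 6: alpha = 0.1. fail to reject H0.

W+ = 42, W- = 36, W = min = 36, p = 0.813239, fail to reject H0.
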